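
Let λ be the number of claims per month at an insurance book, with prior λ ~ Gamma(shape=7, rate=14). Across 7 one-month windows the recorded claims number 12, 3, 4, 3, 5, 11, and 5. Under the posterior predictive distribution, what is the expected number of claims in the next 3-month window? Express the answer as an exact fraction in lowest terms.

Total count: 12 + 3 + 4 + 3 + 5 + 11 + 5 = 43.
Total exposure: 7 months.
Conjugate update: add total count to the shape and total exposure to the rate, giving Gamma(50, 21).
Predictive mean over a 3-month window = T·E[λ|data] = 3·50/21 = 50/7.

50/7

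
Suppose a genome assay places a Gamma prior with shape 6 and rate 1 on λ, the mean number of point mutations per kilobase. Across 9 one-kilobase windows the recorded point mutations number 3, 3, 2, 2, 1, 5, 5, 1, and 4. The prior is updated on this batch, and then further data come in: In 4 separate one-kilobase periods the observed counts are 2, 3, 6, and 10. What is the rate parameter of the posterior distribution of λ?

Total count: 3 + 3 + 2 + 2 + 1 + 5 + 5 + 1 + 4 = 26.
Total exposure: 9 kilobases.
After the first batch: Gamma(6 + 26, 1 + 9) = Gamma(32, 10).
Total count: 2 + 3 + 6 + 10 = 21.
Total exposure: 4 kilobases.
After the second batch: Gamma(32 + 21, 10 + 4) = Gamma(53, 14).

14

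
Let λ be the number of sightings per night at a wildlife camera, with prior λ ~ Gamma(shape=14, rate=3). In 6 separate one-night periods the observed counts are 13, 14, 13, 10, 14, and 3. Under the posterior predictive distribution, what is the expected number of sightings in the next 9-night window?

Total count: 13 + 14 + 13 + 10 + 14 + 3 = 67.
Total exposure: 6 nights.
Posterior: α' = 14 + 67 = 81, β' = 3 + 6 = 9.
Predictive mean over a 9-night window = T·E[λ|data] = 9·81/9 = 81.

81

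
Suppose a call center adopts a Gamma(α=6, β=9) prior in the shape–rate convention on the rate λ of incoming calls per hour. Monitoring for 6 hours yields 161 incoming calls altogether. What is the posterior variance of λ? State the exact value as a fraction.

Total count 161 over total exposure 6 hours.
Gamma(α, β) with Poisson data over total exposure Σt gives posterior Gamma(α+Σx, β+Σt) = Gamma(167, 15).
Posterior variance = α'/β'² = 167/225.

167/225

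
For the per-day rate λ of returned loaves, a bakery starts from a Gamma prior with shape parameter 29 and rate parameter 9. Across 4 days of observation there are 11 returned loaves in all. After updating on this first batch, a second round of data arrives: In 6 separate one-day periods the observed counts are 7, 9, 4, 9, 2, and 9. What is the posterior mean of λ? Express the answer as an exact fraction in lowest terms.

80/19

Total count 11 over total exposure 4 days.
After the first batch: Gamma(29 + 11, 9 + 4) = Gamma(40, 13).
Total count: 7 + 9 + 4 + 9 + 2 + 9 = 40.
Total exposure: 6 days.
After the second batch: Gamma(40 + 40, 13 + 6) = Gamma(80, 19).
Posterior mean = α'/β' = 80/19.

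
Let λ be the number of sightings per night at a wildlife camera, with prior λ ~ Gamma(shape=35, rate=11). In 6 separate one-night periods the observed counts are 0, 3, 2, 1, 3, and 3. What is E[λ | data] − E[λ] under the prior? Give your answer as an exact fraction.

-78/187

Total count: 0 + 3 + 2 + 1 + 3 + 3 = 12.
Total exposure: 6 nights.
Posterior: α' = 35 + 12 = 47, β' = 11 + 6 = 17.
Posterior mean = 47/17 = 47/17; prior mean = 35/11 = 35/11. Difference = 47/17 − 35/11 = -78/187.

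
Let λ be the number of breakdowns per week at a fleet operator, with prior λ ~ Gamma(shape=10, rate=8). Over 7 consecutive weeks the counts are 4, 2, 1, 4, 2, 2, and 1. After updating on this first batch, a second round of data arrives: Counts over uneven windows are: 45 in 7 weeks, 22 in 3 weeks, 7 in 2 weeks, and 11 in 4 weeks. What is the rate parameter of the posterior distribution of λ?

31

Total count: 4 + 2 + 1 + 4 + 2 + 2 + 1 = 16.
Total exposure: 7 weeks.
After the first batch: Gamma(10 + 16, 8 + 7) = Gamma(26, 15).
Total count: 45 + 22 + 7 + 11 = 85.
Total exposure: 7 + 3 + 2 + 4 = 16 weeks.
After the second batch: Gamma(26 + 85, 15 + 16) = Gamma(111, 31).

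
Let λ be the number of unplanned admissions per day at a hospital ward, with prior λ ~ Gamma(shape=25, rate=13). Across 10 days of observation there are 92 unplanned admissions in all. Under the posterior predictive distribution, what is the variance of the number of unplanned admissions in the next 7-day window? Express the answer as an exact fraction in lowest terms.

Total count 92 over total exposure 10 days.
By Gamma–Poisson conjugacy, the posterior is Gamma(α + Σx, β + Σt) = Gamma(25 + 92, 13 + 10) = Gamma(117, 23).
The posterior predictive for a window of length T is Negative Binomial with variance T·α'·(β'+T)/β'² = 7·117·30/529 = 24570/529.

24570/529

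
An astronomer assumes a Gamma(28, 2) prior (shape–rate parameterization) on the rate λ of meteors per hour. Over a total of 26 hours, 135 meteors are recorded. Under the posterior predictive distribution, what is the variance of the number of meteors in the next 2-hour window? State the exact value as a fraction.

Total count 135 over total exposure 26 hours.
By Gamma–Poisson conjugacy, the posterior is Gamma(α + Σx, β + Σt) = Gamma(28 + 135, 2 + 26) = Gamma(163, 28).
The posterior predictive for a window of length T is Negative Binomial with variance T·α'·(β'+T)/β'² = 2·163·30/784 = 2445/196.

2445/196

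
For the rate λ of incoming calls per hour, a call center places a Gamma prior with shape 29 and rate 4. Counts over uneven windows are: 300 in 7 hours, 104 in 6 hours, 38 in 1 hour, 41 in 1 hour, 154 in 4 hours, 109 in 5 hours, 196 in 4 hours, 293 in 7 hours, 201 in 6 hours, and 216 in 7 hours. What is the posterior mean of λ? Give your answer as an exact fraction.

Total count: 300 + 104 + 38 + 41 + 154 + 109 + 196 + 293 + 201 + 216 = 1652.
Total exposure: 7 + 6 + 1 + 1 + 4 + 5 + 4 + 7 + 6 + 7 = 48 hours.
Conjugate update: add total count to the shape and total exposure to the rate, giving Gamma(1681, 52).
Posterior mean = α'/β' = 1681/52.

1681/52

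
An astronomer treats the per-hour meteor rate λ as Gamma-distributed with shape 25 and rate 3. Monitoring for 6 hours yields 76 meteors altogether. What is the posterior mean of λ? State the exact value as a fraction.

Total count 76 over total exposure 6 hours.
The Gamma prior is conjugate for the Poisson rate, so λ | data ~ Gamma(25+76, 3+6) = Gamma(101, 9).
Posterior mean = α'/β' = 101/9.

101/9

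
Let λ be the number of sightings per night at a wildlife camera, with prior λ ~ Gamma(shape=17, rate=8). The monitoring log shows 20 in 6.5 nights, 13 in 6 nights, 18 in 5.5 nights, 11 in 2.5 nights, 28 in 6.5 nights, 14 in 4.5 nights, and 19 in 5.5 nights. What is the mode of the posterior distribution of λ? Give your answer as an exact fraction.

139/45

Total count: 20 + 13 + 18 + 11 + 28 + 14 + 19 = 123.
Total exposure: 6.5 + 6 + 5.5 + 2.5 + 6.5 + 4.5 + 5.5 = 37 nights.
The Gamma prior is conjugate for the Poisson rate, so λ | data ~ Gamma(17+123, 8+37) = Gamma(140, 45).
Posterior mode = (α'−1)/β' = 139/45.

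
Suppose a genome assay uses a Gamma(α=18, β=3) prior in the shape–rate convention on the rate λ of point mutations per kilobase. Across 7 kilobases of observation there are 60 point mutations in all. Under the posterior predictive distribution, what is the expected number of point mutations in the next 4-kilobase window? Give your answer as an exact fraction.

156/5

Total count 60 over total exposure 7 kilobases.
Conjugate update: add total count to the shape and total exposure to the rate, giving Gamma(78, 10).
Predictive mean over a 4-kilobase window = T·E[λ|data] = 4·78/10 = 156/5.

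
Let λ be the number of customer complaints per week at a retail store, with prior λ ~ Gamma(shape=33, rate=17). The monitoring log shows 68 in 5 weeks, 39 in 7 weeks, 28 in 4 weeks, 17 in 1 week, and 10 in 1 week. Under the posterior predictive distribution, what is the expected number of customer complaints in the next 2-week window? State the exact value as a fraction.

78/7

Total count: 68 + 39 + 28 + 17 + 10 = 162.
Total exposure: 5 + 7 + 4 + 1 + 1 = 18 weeks.
Posterior: α' = 33 + 162 = 195, β' = 17 + 18 = 35.
Predictive mean over a 2-week window = T·E[λ|data] = 2·195/35 = 78/7.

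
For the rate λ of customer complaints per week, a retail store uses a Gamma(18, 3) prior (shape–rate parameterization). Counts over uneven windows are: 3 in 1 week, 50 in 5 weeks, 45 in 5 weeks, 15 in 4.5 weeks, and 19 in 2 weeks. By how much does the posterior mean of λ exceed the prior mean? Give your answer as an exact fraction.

54/41

Total count: 3 + 50 + 45 + 15 + 19 = 132.
Total exposure: 1 + 5 + 5 + 4.5 + 2 = 17.5 weeks.
By Gamma–Poisson conjugacy, the posterior is Gamma(α + Σx, β + Σt) = Gamma(18 + 132, 3 + 17.5) = Gamma(150, 41/2).
Posterior mean = 150/(41/2) = 300/41; prior mean = 18/3 = 6. Difference = 300/41 − 6 = 54/41.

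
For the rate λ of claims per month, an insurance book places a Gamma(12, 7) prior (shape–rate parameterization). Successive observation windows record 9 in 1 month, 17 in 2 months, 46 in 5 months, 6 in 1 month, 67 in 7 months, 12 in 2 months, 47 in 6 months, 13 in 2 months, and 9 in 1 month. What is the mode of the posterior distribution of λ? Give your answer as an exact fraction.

Total count: 9 + 17 + 46 + 6 + 67 + 12 + 47 + 13 + 9 = 226.
Total exposure: 1 + 2 + 5 + 1 + 7 + 2 + 6 + 2 + 1 = 27 months.
Gamma(α, β) with Poisson data over total exposure Σt gives posterior Gamma(α+Σx, β+Σt) = Gamma(238, 34).
Posterior mode = (α'−1)/β' = 237/34.

237/34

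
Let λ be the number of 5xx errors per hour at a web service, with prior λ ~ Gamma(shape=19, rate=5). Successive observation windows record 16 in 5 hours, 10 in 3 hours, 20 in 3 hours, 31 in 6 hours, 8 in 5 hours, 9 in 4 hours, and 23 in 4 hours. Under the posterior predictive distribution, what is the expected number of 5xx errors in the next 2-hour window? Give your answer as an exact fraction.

Total count: 16 + 10 + 20 + 31 + 8 + 9 + 23 = 117.
Total exposure: 5 + 3 + 3 + 6 + 5 + 4 + 4 = 30 hours.
Posterior: α' = 19 + 117 = 136, β' = 5 + 30 = 35.
Predictive mean over a 2-hour window = T·E[λ|data] = 2·136/35 = 272/35.

272/35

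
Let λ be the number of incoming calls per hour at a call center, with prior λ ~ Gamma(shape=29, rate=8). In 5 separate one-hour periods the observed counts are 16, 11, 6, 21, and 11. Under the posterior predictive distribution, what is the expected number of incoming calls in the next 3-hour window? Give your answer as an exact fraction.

282/13

Total count: 16 + 11 + 6 + 21 + 11 = 65.
Total exposure: 5 hours.
Gamma(α, β) with Poisson data over total exposure Σt gives posterior Gamma(α+Σx, β+Σt) = Gamma(94, 13).
Predictive mean over a 3-hour window = T·E[λ|data] = 3·94/13 = 282/13.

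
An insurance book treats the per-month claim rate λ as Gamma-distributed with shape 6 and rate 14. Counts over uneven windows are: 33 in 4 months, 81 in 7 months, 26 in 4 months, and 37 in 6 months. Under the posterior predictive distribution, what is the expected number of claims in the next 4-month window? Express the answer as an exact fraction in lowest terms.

732/35

Total count: 33 + 81 + 26 + 37 = 177.
Total exposure: 4 + 7 + 4 + 6 = 21 months.
By Gamma–Poisson conjugacy, the posterior is Gamma(α + Σx, β + Σt) = Gamma(6 + 177, 14 + 21) = Gamma(183, 35).
Predictive mean over a 4-month window = T·E[λ|data] = 4·183/35 = 732/35.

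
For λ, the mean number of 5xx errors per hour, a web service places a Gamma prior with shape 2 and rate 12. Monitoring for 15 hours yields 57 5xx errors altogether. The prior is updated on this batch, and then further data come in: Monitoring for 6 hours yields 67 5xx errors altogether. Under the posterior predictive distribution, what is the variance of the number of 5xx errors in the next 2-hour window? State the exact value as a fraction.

980/121

Total count 57 over total exposure 15 hours.
After the first batch: Gamma(2 + 57, 12 + 15) = Gamma(59, 27).
Total count 67 over total exposure 6 hours.
After the second batch: Gamma(59 + 67, 27 + 6) = Gamma(126, 33).
The posterior predictive for a window of length T is Negative Binomial with variance T·α'·(β'+T)/β'² = 2·126·35/1089 = 980/121.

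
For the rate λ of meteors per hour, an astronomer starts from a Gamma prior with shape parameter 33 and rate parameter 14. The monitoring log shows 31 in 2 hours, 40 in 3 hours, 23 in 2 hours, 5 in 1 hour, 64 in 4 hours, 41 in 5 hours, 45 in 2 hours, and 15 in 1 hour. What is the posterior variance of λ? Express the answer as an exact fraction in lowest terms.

297/1156

Total count: 31 + 40 + 23 + 5 + 64 + 41 + 45 + 15 = 264.
Total exposure: 2 + 3 + 2 + 1 + 4 + 5 + 2 + 1 = 20 hours.
By Gamma–Poisson conjugacy, the posterior is Gamma(α + Σx, β + Σt) = Gamma(33 + 264, 14 + 20) = Gamma(297, 34).
Posterior variance = α'/β'² = 297/1156.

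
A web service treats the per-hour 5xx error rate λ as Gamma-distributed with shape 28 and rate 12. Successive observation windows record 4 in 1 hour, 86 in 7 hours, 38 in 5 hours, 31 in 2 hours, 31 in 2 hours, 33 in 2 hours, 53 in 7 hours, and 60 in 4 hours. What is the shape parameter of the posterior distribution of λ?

364

Total count: 4 + 86 + 38 + 31 + 31 + 33 + 53 + 60 = 336.
Total exposure: 1 + 7 + 5 + 2 + 2 + 2 + 7 + 4 = 30 hours.
The Gamma prior is conjugate for the Poisson rate, so λ | data ~ Gamma(28+336, 12+30) = Gamma(364, 42).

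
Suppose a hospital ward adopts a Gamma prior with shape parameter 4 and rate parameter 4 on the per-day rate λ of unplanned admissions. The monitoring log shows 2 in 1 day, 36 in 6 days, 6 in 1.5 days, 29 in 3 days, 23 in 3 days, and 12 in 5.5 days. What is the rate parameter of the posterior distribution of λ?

Total count: 2 + 36 + 6 + 29 + 23 + 12 = 108.
Total exposure: 1 + 6 + 1.5 + 3 + 3 + 5.5 = 20 days.
By Gamma–Poisson conjugacy, the posterior is Gamma(α + Σx, β + Σt) = Gamma(4 + 108, 4 + 20) = Gamma(112, 24).

24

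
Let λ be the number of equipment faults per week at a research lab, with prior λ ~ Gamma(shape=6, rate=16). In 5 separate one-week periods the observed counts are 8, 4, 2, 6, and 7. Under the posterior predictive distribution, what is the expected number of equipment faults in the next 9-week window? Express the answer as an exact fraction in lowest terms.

Total count: 8 + 4 + 2 + 6 + 7 = 27.
Total exposure: 5 weeks.
By Gamma–Poisson conjugacy, the posterior is Gamma(α + Σx, β + Σt) = Gamma(6 + 27, 16 + 5) = Gamma(33, 21).
Predictive mean over a 9-week window = T·E[λ|data] = 9·33/21 = 99/7.

99/7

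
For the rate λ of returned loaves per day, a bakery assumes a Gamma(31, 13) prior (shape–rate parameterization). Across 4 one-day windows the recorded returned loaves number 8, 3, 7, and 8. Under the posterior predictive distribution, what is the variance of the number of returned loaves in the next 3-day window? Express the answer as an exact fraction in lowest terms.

3420/289

Total count: 8 + 3 + 7 + 8 = 26.
Total exposure: 4 days.
Gamma(α, β) with Poisson data over total exposure Σt gives posterior Gamma(α+Σx, β+Σt) = Gamma(57, 17).
The posterior predictive for a window of length T is Negative Binomial with variance T·α'·(β'+T)/β'² = 3·57·20/289 = 3420/289.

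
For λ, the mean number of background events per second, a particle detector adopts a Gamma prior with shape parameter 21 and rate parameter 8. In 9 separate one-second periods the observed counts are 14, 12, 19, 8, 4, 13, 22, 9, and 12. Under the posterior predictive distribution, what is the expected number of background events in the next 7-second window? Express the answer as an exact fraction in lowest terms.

Total count: 14 + 12 + 19 + 8 + 4 + 13 + 22 + 9 + 12 = 113.
Total exposure: 9 seconds.
Conjugate update: add total count to the shape and total exposure to the rate, giving Gamma(134, 17).
Predictive mean over a 7-second window = T·E[λ|data] = 7·134/17 = 938/17.

938/17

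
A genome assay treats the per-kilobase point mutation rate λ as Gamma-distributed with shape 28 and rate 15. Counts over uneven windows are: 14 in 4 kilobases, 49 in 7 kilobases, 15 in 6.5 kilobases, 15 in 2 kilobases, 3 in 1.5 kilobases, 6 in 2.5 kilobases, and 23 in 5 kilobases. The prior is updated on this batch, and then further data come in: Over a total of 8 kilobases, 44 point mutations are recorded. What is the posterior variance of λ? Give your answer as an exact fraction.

788/10609

Total count: 14 + 49 + 15 + 15 + 3 + 6 + 23 = 125.
Total exposure: 4 + 7 + 6.5 + 2 + 1.5 + 2.5 + 5 = 28.5 kilobases.
After the first batch: Gamma(28 + 125, 15 + 28.5) = Gamma(153, 87/2).
Total count 44 over total exposure 8 kilobases.
After the second batch: Gamma(153 + 44, 87/2 + 8) = Gamma(197, 103/2).
Posterior variance = α'/β'² = 197/(10609/4) = 788/10609.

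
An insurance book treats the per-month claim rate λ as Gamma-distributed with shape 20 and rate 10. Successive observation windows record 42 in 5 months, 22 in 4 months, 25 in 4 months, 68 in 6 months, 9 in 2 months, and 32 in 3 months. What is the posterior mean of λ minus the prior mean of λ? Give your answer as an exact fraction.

Total count: 42 + 22 + 25 + 68 + 9 + 32 = 198.
Total exposure: 5 + 4 + 4 + 6 + 2 + 3 = 24 months.
Posterior: α' = 20 + 198 = 218, β' = 10 + 24 = 34.
Posterior mean = 218/34 = 109/17; prior mean = 20/10 = 2. Difference = 109/17 − 2 = 75/17.

75/17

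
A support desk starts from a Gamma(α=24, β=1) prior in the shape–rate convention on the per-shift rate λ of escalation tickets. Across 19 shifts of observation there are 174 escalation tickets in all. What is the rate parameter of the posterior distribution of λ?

Total count 174 over total exposure 19 shifts.
By Gamma–Poisson conjugacy, the posterior is Gamma(α + Σx, β + Σt) = Gamma(24 + 174, 1 + 19) = Gamma(198, 20).

20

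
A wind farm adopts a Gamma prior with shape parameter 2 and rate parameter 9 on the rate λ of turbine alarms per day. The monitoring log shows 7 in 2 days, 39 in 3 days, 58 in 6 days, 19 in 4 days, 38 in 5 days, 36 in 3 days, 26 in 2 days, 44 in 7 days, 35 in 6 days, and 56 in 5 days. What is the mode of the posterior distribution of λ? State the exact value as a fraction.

359/52

Total count: 7 + 39 + 58 + 19 + 38 + 36 + 26 + 44 + 35 + 56 = 358.
Total exposure: 2 + 3 + 6 + 4 + 5 + 3 + 2 + 7 + 6 + 5 = 43 days.
By Gamma–Poisson conjugacy, the posterior is Gamma(α + Σx, β + Σt) = Gamma(2 + 358, 9 + 43) = Gamma(360, 52).
Posterior mode = (α'−1)/β' = 359/52.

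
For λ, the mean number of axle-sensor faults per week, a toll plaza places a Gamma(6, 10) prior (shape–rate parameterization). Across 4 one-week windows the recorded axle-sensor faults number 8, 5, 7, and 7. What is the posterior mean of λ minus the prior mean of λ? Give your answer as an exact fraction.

123/70

Total count: 8 + 5 + 7 + 7 = 27.
Total exposure: 4 weeks.
Posterior: α' = 6 + 27 = 33, β' = 10 + 4 = 14.
Posterior mean = 33/14 = 33/14; prior mean = 6/10 = 3/5. Difference = 33/14 − 3/5 = 123/70.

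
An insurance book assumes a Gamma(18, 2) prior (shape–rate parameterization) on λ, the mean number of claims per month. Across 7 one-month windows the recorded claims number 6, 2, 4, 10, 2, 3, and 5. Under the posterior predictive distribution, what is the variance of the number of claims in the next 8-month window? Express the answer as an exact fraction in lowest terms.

6800/81

Total count: 6 + 2 + 4 + 10 + 2 + 3 + 5 = 32.
Total exposure: 7 months.
By Gamma–Poisson conjugacy, the posterior is Gamma(α + Σx, β + Σt) = Gamma(18 + 32, 2 + 7) = Gamma(50, 9).
The posterior predictive for a window of length T is Negative Binomial with variance T·α'·(β'+T)/β'² = 8·50·17/81 = 6800/81.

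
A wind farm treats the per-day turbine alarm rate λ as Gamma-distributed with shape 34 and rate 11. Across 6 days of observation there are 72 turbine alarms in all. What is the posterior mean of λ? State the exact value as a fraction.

106/17

Total count 72 over total exposure 6 days.
Gamma(α, β) with Poisson data over total exposure Σt gives posterior Gamma(α+Σx, β+Σt) = Gamma(106, 17).
Posterior mean = α'/β' = 106/17.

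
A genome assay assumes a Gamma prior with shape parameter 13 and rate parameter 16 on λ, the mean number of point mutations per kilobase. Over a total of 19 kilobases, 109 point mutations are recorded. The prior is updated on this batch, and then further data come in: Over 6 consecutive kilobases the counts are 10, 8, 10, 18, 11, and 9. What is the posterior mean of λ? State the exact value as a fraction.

Total count 109 over total exposure 19 kilobases.
After the first batch: Gamma(13 + 109, 16 + 19) = Gamma(122, 35).
Total count: 10 + 8 + 10 + 18 + 11 + 9 = 66.
Total exposure: 6 kilobases.
After the second batch: Gamma(122 + 66, 35 + 6) = Gamma(188, 41).
Posterior mean = α'/β' = 188/41.

188/41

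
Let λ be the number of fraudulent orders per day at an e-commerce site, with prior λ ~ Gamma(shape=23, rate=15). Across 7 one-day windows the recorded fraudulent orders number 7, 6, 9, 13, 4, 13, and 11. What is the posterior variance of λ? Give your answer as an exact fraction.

43/242

Total count: 7 + 6 + 9 + 13 + 4 + 13 + 11 = 63.
Total exposure: 7 days.
Conjugate update: add total count to the shape and total exposure to the rate, giving Gamma(86, 22).
Posterior variance = α'/β'² = 86/484 = 43/242.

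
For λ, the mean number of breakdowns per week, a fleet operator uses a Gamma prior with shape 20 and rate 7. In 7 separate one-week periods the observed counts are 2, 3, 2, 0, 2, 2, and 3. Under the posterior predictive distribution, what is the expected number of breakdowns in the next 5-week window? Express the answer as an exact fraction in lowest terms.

85/7

Total count: 2 + 3 + 2 + 0 + 2 + 2 + 3 = 14.
Total exposure: 7 weeks.
Gamma(α, β) with Poisson data over total exposure Σt gives posterior Gamma(α+Σx, β+Σt) = Gamma(34, 14).
Predictive mean over a 5-week window = T·E[λ|data] = 5·34/14 = 85/7.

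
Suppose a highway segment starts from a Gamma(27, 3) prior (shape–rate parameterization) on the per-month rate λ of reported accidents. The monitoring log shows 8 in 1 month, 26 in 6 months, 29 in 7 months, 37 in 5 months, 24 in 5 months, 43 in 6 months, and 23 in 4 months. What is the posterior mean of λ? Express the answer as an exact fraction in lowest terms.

217/37

Total count: 8 + 26 + 29 + 37 + 24 + 43 + 23 = 190.
Total exposure: 1 + 6 + 7 + 5 + 5 + 6 + 4 = 34 months.
Posterior: α' = 27 + 190 = 217, β' = 3 + 34 = 37.
Posterior mean = α'/β' = 217/37.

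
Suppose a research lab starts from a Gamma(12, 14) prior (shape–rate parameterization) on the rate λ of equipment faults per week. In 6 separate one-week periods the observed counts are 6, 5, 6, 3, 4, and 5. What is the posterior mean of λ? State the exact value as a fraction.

Total count: 6 + 5 + 6 + 3 + 4 + 5 = 29.
Total exposure: 6 weeks.
Conjugate update: add total count to the shape and total exposure to the rate, giving Gamma(41, 20).
Posterior mean = α'/β' = 41/20.

41/20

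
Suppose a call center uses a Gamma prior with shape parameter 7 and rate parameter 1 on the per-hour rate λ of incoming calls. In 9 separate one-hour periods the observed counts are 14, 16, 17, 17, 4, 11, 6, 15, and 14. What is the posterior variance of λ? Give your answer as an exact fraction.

121/100

Total count: 14 + 16 + 17 + 17 + 4 + 11 + 6 + 15 + 14 = 114.
Total exposure: 9 hours.
Gamma(α, β) with Poisson data over total exposure Σt gives posterior Gamma(α+Σx, β+Σt) = Gamma(121, 10).
Posterior variance = α'/β'² = 121/100.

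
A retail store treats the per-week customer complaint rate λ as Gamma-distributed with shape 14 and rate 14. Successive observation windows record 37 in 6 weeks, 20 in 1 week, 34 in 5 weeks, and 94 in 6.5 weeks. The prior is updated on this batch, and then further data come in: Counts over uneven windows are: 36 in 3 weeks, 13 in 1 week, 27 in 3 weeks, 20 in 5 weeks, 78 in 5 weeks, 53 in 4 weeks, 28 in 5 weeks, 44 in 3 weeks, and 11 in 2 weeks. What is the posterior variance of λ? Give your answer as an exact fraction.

Total count: 37 + 20 + 34 + 94 = 185.
Total exposure: 6 + 1 + 5 + 6.5 = 18.5 weeks.
After the first batch: Gamma(14 + 185, 14 + 18.5) = Gamma(199, 65/2).
Total count: 36 + 13 + 27 + 20 + 78 + 53 + 28 + 44 + 11 = 310.
Total exposure: 3 + 1 + 3 + 5 + 5 + 4 + 5 + 3 + 2 = 31 weeks.
After the second batch: Gamma(199 + 310, 65/2 + 31) = Gamma(509, 127/2).
Posterior variance = α'/β'² = 509/(16129/4) = 2036/16129.

2036/16129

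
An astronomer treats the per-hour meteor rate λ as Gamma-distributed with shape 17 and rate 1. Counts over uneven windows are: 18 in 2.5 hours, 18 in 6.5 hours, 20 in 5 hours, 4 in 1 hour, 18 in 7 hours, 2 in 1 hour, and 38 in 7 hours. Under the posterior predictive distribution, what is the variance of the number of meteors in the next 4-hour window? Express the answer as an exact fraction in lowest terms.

Total count: 18 + 18 + 20 + 4 + 18 + 2 + 38 = 118.
Total exposure: 2.5 + 6.5 + 5 + 1 + 7 + 1 + 7 = 30 hours.
Conjugate update: add total count to the shape and total exposure to the rate, giving Gamma(135, 31).
The posterior predictive for a window of length T is Negative Binomial with variance T·α'·(β'+T)/β'² = 4·135·35/961 = 18900/961.

18900/961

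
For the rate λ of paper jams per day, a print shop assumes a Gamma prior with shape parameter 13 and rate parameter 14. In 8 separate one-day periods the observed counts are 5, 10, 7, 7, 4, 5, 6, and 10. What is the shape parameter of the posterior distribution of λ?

67

Total count: 5 + 10 + 7 + 7 + 4 + 5 + 6 + 10 = 54.
Total exposure: 8 days.
By Gamma–Poisson conjugacy, the posterior is Gamma(α + Σx, β + Σt) = Gamma(13 + 54, 14 + 8) = Gamma(67, 22).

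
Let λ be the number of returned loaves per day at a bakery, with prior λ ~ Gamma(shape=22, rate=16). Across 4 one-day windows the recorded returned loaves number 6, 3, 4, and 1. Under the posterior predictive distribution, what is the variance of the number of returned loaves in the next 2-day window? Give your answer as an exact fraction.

Total count: 6 + 3 + 4 + 1 = 14.
Total exposure: 4 days.
By Gamma–Poisson conjugacy, the posterior is Gamma(α + Σx, β + Σt) = Gamma(22 + 14, 16 + 4) = Gamma(36, 20).
The posterior predictive for a window of length T is Negative Binomial with variance T·α'·(β'+T)/β'² = 2·36·22/400 = 99/25.

99/25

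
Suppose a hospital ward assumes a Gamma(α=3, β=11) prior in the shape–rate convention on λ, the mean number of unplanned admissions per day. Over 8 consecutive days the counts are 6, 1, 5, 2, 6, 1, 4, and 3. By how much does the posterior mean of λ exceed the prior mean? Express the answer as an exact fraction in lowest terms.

284/209

Total count: 6 + 1 + 5 + 2 + 6 + 1 + 4 + 3 = 28.
Total exposure: 8 days.
Gamma(α, β) with Poisson data over total exposure Σt gives posterior Gamma(α+Σx, β+Σt) = Gamma(31, 19).
Posterior mean = 31/19 = 31/19; prior mean = 3/11 = 3/11. Difference = 31/19 − 3/11 = 284/209.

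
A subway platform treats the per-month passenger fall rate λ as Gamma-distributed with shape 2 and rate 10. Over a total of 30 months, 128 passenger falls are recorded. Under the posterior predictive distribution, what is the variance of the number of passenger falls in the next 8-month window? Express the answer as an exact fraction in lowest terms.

156/5

Total count 128 over total exposure 30 months.
The Gamma prior is conjugate for the Poisson rate, so λ | data ~ Gamma(2+128, 10+30) = Gamma(130, 40).
The posterior predictive for a window of length T is Negative Binomial with variance T·α'·(β'+T)/β'² = 8·130·48/1600 = 156/5.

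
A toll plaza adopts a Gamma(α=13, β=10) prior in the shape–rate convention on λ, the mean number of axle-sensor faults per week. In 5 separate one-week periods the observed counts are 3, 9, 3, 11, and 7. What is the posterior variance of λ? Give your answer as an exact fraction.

Total count: 3 + 9 + 3 + 11 + 7 = 33.
Total exposure: 5 weeks.
Posterior: α' = 13 + 33 = 46, β' = 10 + 5 = 15.
Posterior variance = α'/β'² = 46/225.

46/225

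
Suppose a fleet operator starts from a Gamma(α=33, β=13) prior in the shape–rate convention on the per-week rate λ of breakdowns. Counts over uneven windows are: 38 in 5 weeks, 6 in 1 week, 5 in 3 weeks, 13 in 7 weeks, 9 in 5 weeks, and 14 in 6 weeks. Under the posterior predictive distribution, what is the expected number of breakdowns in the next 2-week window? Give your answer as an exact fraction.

Total count: 38 + 6 + 5 + 13 + 9 + 14 = 85.
Total exposure: 5 + 1 + 3 + 7 + 5 + 6 = 27 weeks.
Conjugate update: add total count to the shape and total exposure to the rate, giving Gamma(118, 40).
Predictive mean over a 2-week window = T·E[λ|data] = 2·118/40 = 59/10.

59/10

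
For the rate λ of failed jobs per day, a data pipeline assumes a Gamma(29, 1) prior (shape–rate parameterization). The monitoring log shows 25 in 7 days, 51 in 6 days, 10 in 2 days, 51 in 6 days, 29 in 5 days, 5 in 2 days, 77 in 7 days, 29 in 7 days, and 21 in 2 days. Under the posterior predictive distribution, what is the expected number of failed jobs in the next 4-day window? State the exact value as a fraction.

436/15

Total count: 25 + 51 + 10 + 51 + 29 + 5 + 77 + 29 + 21 = 298.
Total exposure: 7 + 6 + 2 + 6 + 5 + 2 + 7 + 7 + 2 = 44 days.
Conjugate update: add total count to the shape and total exposure to the rate, giving Gamma(327, 45).
Predictive mean over a 4-day window = T·E[λ|data] = 4·327/45 = 436/15.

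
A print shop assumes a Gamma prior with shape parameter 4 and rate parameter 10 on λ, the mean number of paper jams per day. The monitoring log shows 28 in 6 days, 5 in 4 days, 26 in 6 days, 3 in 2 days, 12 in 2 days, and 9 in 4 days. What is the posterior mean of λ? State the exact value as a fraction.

87/34

Total count: 28 + 5 + 26 + 3 + 12 + 9 = 83.
Total exposure: 6 + 4 + 6 + 2 + 2 + 4 = 24 days.
Conjugate update: add total count to the shape and total exposure to the rate, giving Gamma(87, 34).
Posterior mean = α'/β' = 87/34.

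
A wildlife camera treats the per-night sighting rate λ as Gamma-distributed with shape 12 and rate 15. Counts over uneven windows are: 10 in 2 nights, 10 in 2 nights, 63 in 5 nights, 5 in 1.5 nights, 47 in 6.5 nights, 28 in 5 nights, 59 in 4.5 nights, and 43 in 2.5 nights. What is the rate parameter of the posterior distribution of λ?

Total count: 10 + 10 + 63 + 5 + 47 + 28 + 59 + 43 = 265.
Total exposure: 2 + 2 + 5 + 1.5 + 6.5 + 5 + 4.5 + 2.5 = 29 nights.
Conjugate update: add total count to the shape and total exposure to the rate, giving Gamma(277, 44).

44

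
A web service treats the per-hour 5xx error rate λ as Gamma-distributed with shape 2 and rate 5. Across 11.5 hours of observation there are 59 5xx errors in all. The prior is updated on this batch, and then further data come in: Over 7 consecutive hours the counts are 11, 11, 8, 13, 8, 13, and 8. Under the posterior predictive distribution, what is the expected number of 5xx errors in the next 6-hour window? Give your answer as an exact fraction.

Total count 59 over total exposure 11.5 hours.
After the first batch: Gamma(2 + 59, 5 + 11.5) = Gamma(61, 33/2).
Total count: 11 + 11 + 8 + 13 + 8 + 13 + 8 = 72.
Total exposure: 7 hours.
After the second batch: Gamma(61 + 72, 33/2 + 7) = Gamma(133, 47/2).
Predictive mean over a 6-hour window = T·E[λ|data] = 6·133/(47/2) = 1596/47.

1596/47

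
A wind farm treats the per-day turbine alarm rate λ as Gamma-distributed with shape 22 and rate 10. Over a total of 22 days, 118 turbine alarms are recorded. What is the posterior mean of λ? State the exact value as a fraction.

35/8

Total count 118 over total exposure 22 days.
By Gamma–Poisson conjugacy, the posterior is Gamma(α + Σx, β + Σt) = Gamma(22 + 118, 10 + 22) = Gamma(140, 32).
Posterior mean = α'/β' = 140/32 = 35/8.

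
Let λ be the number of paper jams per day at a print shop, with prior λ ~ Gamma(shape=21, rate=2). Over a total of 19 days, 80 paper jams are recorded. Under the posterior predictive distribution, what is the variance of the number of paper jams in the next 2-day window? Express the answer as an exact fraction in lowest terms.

Total count 80 over total exposure 19 days.
Gamma(α, β) with Poisson data over total exposure Σt gives posterior Gamma(α+Σx, β+Σt) = Gamma(101, 21).
The posterior predictive for a window of length T is Negative Binomial with variance T·α'·(β'+T)/β'² = 2·101·23/441 = 4646/441.

4646/441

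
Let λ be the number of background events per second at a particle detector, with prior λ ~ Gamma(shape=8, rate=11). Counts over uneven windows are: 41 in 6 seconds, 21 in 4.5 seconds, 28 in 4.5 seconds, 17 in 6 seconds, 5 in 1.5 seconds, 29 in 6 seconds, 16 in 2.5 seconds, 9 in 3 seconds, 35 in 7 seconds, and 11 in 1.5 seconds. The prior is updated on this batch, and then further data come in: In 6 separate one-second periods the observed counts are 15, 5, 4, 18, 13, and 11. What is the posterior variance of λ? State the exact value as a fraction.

Total count: 41 + 21 + 28 + 17 + 5 + 29 + 16 + 9 + 35 + 11 = 212.
Total exposure: 6 + 4.5 + 4.5 + 6 + 1.5 + 6 + 2.5 + 3 + 7 + 1.5 = 42.5 seconds.
After the first batch: Gamma(8 + 212, 11 + 42.5) = Gamma(220, 107/2).
Total count: 15 + 5 + 4 + 18 + 13 + 11 = 66.
Total exposure: 6 seconds.
After the second batch: Gamma(220 + 66, 107/2 + 6) = Gamma(286, 119/2).
Posterior variance = α'/β'² = 286/(14161/4) = 1144/14161.

1144/14161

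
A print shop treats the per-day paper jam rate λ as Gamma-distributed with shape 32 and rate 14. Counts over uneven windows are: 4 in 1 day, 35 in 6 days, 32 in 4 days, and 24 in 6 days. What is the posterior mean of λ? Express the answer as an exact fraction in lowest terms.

Total count: 4 + 35 + 32 + 24 = 95.
Total exposure: 1 + 6 + 4 + 6 = 17 days.
Conjugate update: add total count to the shape and total exposure to the rate, giving Gamma(127, 31).
Posterior mean = α'/β' = 127/31.

127/31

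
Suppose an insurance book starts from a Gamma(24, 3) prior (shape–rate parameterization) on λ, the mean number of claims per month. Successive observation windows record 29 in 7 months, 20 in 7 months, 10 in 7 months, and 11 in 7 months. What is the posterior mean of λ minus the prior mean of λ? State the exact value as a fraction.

-154/31

Total count: 29 + 20 + 10 + 11 = 70.
Total exposure: 7 + 7 + 7 + 7 = 28 months.
Posterior: α' = 24 + 70 = 94, β' = 3 + 28 = 31.
Posterior mean = 94/31 = 94/31; prior mean = 24/3 = 8. Difference = 94/31 − 8 = -154/31.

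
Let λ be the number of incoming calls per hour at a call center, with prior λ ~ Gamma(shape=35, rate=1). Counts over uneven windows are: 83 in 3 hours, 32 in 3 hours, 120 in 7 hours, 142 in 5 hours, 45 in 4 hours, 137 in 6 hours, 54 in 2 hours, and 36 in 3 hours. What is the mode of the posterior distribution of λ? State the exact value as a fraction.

683/34

Total count: 83 + 32 + 120 + 142 + 45 + 137 + 54 + 36 = 649.
Total exposure: 3 + 3 + 7 + 5 + 4 + 6 + 2 + 3 = 33 hours.
Gamma(α, β) with Poisson data over total exposure Σt gives posterior Gamma(α+Σx, β+Σt) = Gamma(684, 34).
Posterior mode = (α'−1)/β' = 683/34.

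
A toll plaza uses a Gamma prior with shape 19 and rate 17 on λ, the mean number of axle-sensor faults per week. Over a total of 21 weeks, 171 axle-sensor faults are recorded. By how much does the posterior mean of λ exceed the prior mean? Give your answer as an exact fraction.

66/17

Total count 171 over total exposure 21 weeks.
The Gamma prior is conjugate for the Poisson rate, so λ | data ~ Gamma(19+171, 17+21) = Gamma(190, 38).
Posterior mean = 190/38 = 5; prior mean = 19/17 = 19/17. Difference = 5 − 19/17 = 66/17.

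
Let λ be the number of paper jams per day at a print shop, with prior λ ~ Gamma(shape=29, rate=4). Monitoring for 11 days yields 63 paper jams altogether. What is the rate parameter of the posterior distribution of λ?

Total count 63 over total exposure 11 days.
Posterior: α' = 29 + 63 = 92, β' = 4 + 11 = 15.

15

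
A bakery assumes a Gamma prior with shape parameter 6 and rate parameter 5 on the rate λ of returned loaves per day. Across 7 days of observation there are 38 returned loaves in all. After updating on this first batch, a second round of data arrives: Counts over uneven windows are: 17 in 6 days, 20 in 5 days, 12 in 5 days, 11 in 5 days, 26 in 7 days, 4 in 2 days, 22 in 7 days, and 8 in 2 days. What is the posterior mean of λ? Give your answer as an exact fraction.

Total count 38 over total exposure 7 days.
After the first batch: Gamma(6 + 38, 5 + 7) = Gamma(44, 12).
Total count: 17 + 20 + 12 + 11 + 26 + 4 + 22 + 8 = 120.
Total exposure: 6 + 5 + 5 + 5 + 7 + 2 + 7 + 2 = 39 days.
After the second batch: Gamma(44 + 120, 12 + 39) = Gamma(164, 51).
Posterior mean = α'/β' = 164/51.

164/51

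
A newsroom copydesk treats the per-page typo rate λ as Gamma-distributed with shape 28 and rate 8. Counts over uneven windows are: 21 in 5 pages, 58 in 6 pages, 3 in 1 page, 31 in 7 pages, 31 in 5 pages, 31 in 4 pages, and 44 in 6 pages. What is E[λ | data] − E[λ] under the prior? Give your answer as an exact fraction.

50/21

Total count: 21 + 58 + 3 + 31 + 31 + 31 + 44 = 219.
Total exposure: 5 + 6 + 1 + 7 + 5 + 4 + 6 = 34 pages.
The Gamma prior is conjugate for the Poisson rate, so λ | data ~ Gamma(28+219, 8+34) = Gamma(247, 42).
Posterior mean = 247/42 = 247/42; prior mean = 28/8 = 7/2. Difference = 247/42 − 7/2 = 50/21.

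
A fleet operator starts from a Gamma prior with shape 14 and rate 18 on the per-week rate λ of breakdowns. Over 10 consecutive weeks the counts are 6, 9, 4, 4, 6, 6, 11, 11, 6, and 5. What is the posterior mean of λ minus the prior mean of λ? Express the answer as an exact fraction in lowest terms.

Total count: 6 + 9 + 4 + 4 + 6 + 6 + 11 + 11 + 6 + 5 = 68.
Total exposure: 10 weeks.
By Gamma–Poisson conjugacy, the posterior is Gamma(α + Σx, β + Σt) = Gamma(14 + 68, 18 + 10) = Gamma(82, 28).
Posterior mean = 82/28 = 41/14; prior mean = 14/18 = 7/9. Difference = 41/14 − 7/9 = 271/126.

271/126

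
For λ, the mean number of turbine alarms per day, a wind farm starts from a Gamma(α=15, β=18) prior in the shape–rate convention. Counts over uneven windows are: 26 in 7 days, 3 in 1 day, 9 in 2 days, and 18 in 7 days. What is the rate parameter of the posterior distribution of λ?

35

Total count: 26 + 3 + 9 + 18 = 56.
Total exposure: 7 + 1 + 2 + 7 = 17 days.
Gamma(α, β) with Poisson data over total exposure Σt gives posterior Gamma(α+Σx, β+Σt) = Gamma(71, 35).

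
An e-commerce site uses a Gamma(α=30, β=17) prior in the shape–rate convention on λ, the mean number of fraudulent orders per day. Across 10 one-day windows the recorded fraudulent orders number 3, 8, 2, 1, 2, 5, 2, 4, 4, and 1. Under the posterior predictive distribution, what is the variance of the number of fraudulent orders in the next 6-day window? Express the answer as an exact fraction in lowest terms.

Total count: 3 + 8 + 2 + 1 + 2 + 5 + 2 + 4 + 4 + 1 = 32.
Total exposure: 10 days.
The Gamma prior is conjugate for the Poisson rate, so λ | data ~ Gamma(30+32, 17+10) = Gamma(62, 27).
The posterior predictive for a window of length T is Negative Binomial with variance T·α'·(β'+T)/β'² = 6·62·33/729 = 1364/81.

1364/81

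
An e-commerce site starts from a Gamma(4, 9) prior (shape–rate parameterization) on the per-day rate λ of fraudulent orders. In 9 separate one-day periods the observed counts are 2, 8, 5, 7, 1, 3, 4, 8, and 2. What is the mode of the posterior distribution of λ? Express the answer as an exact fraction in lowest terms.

Total count: 2 + 8 + 5 + 7 + 1 + 3 + 4 + 8 + 2 = 40.
Total exposure: 9 days.
The Gamma prior is conjugate for the Poisson rate, so λ | data ~ Gamma(4+40, 9+9) = Gamma(44, 18).
Posterior mode = (α'−1)/β' = 43/18.

43/18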